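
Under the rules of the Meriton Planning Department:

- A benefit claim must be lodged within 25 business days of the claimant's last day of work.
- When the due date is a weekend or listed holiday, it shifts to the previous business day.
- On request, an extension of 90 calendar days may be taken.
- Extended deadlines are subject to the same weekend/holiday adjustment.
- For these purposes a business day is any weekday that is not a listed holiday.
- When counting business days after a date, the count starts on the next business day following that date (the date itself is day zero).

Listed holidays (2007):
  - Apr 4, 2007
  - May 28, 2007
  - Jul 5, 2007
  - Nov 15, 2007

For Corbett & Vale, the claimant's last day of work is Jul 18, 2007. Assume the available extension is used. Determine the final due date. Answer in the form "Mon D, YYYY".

25 business days after Jul 18, 2007, excluding weekends and holidays, is Aug 22, 2007.
Aug 22, 2007 (Wednesday) is already a business day.
The 90-calendar-day extension moves the deadline from Aug 22, 2007 to Nov 20, 2007.
Nov 20, 2007 is a Tuesday and not a listed holiday, so it stands.
Final deadline: Nov 20, 2007.

Nov 20, 2007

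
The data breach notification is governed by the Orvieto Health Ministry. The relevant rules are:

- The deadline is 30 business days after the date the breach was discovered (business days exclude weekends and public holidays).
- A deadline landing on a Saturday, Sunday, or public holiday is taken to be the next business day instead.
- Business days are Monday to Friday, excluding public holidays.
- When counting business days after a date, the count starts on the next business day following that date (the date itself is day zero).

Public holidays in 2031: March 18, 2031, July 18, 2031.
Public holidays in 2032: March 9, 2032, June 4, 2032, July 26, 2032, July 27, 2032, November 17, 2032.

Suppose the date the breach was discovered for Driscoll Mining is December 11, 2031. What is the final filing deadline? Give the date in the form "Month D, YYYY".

Starting the day after December 11, 2031 and counting 30 business days lands on January 22, 2032.
January 22, 2032 is a Thursday and not a listed holiday, so it stands.
Deadline: January 22, 2032.

January 22, 2032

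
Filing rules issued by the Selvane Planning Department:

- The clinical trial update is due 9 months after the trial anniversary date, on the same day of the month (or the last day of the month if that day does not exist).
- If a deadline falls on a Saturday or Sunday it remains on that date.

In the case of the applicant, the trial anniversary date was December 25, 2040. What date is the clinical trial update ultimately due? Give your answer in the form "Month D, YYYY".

9 months after December 25, 2040, on the same day of the month, is September 25, 2041.
September 25, 2041 falls on a Wednesday. The rules make no weekend/holiday allowance, so it remains September 25, 2041.
So the filing is due September 25, 2041.

September 25, 2041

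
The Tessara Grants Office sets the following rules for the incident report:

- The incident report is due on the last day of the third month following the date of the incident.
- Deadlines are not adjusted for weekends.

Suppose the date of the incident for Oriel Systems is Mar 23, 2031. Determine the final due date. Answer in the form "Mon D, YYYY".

Jun 30, 2031

3 months after Mar 23, 2031 falls in June 2031; the last day of that month is Jun 30, 2031.
Jun 30, 2031 is a Monday; no weekend or holiday adjustment applies.
So the filing is due Jun 30, 2031.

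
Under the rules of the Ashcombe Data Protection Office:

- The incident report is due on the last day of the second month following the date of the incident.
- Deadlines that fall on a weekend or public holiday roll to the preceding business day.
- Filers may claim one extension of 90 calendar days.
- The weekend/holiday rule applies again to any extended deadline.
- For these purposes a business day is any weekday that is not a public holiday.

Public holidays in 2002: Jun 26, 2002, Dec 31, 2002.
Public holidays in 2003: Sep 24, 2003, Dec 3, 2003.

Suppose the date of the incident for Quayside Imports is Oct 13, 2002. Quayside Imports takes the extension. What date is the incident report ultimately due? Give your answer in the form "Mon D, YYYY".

Mar 28, 2003

The second month after Oct 13, 2002 is December 2002, whose last day is Dec 31, 2002.
Dec 31, 2002 is a listed holiday; the preceding business day is Dec 30, 2002 (Monday).
Add the 90 calendar-day extension to Dec 30, 2002: Mar 30, 2003.
Mar 30, 2003 falls on a Sunday. Rolling to the preceding business day gives Mar 28, 2003, a Friday.
So the filing is due Mar 28, 2003.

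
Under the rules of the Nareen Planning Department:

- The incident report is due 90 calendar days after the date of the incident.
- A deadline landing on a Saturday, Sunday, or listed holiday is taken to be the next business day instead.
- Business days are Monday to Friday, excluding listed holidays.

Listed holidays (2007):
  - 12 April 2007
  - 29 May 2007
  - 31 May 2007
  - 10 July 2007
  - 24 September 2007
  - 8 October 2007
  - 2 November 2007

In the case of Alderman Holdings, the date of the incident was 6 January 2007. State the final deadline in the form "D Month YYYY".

90 calendar days after 6 January 2007 is 6 April 2007.
Since 6 April 2007 is a Friday and not a holiday, the date is unchanged.
Deadline: 6 April 2007.

6 April 2007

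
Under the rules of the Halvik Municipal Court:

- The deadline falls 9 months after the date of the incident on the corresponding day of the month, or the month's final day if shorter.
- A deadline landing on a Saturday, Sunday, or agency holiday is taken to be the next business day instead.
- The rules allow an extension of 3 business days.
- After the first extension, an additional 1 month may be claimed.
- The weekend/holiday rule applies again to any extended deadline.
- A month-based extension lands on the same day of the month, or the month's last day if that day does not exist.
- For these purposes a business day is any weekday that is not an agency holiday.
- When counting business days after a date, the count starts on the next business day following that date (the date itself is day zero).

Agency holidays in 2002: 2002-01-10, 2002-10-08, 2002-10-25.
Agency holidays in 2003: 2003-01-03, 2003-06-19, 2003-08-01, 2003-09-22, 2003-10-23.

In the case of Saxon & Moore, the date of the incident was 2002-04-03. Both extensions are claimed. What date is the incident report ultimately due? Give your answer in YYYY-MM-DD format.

2003-02-10

9 months after 2002-04-03, on the same day of the month, is 2003-01-03.
Because 2003-01-03 is a listed holiday, the deadline becomes 2003-01-06 (Monday).
The 3-business-day extension runs from 2003-01-06 to 2003-01-09.
Since 2003-01-09 is a Thursday and not a holiday, the date is unchanged.
The 1 month extension carries 2003-01-09 to 2003-02-09.
Because 2003-02-09 is a Sunday, the deadline becomes 2003-02-10 (Monday).
Deadline: 2003-02-10.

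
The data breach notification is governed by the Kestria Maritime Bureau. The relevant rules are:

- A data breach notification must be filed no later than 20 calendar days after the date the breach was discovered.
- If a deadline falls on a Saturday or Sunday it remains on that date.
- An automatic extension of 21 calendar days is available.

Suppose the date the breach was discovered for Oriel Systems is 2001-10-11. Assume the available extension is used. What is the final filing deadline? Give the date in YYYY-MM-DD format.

2001-11-21

Trigger date 2001-10-11 + 20 calendar days = 2001-10-31.
No adjustment is made for weekends or holidays, so 2001-10-31 stands.
Applying the 21-calendar-day extension: 2001-10-31 + 21 days = 2001-11-21.
No adjustment is made for weekends or holidays, so 2001-11-21 stands.
The final due date is 2001-11-21.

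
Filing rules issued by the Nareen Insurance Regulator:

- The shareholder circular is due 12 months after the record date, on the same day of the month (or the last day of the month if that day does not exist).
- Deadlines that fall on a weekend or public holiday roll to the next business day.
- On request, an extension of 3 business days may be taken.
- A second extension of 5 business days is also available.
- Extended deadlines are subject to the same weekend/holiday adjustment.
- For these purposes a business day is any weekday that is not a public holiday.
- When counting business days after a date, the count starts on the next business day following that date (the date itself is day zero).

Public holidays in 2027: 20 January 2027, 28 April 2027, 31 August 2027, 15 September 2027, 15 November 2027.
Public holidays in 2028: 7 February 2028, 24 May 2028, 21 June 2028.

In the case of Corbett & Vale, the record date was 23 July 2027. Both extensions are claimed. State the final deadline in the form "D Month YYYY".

12 months from 23 July 2027 is 23 July 2028.
Because 23 July 2028 is a Sunday, the deadline becomes 24 July 2028 (Monday).
Counting 3 further business days from 24 July 2028 reaches 27 July 2028.
Since 27 July 2028 is a Thursday and not a holiday, the date is unchanged.
The 5-business-day extension runs from 27 July 2028 to 3 August 2028.
3 August 2028 falls on a Thursday, which is a business day, so no adjustment is needed.
So the filing is due 3 August 2028.

3 August 2028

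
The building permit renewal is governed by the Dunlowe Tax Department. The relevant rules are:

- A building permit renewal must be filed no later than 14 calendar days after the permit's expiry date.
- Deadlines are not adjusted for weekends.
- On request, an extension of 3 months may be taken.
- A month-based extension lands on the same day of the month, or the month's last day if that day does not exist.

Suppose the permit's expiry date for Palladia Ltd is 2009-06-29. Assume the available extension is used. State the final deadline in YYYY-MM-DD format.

Trigger date 2009-06-29 + 14 calendar days = 2009-07-13.
No adjustment is made for weekends or holidays, so 2009-07-13 stands.
The 3 months extension carries 2009-07-13 to 2009-10-13.
No adjustment is made for weekends or holidays, so 2009-10-13 stands.
Deadline: 2009-10-13.

2009-10-13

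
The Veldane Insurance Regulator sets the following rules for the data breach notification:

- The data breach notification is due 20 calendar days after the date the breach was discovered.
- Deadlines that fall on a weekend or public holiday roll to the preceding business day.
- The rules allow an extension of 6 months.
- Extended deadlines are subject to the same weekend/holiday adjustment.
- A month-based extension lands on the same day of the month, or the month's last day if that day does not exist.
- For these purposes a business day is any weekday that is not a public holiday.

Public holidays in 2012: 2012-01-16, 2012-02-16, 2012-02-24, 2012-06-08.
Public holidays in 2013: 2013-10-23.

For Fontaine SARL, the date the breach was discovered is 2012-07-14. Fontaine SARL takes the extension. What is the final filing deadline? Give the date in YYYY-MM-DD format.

2013-02-01

Adding 20 calendar days to 2012-07-14 gives 2012-08-03.
Since 2012-08-03 is a Friday and not a holiday, the date is unchanged.
Applying the 6 months extension: 6 months after 2012-08-03 is 2013-02-03.
2013-02-03 is a Sunday, so it moves to the preceding business day, 2013-02-01 (Friday).
Deadline: 2013-02-01.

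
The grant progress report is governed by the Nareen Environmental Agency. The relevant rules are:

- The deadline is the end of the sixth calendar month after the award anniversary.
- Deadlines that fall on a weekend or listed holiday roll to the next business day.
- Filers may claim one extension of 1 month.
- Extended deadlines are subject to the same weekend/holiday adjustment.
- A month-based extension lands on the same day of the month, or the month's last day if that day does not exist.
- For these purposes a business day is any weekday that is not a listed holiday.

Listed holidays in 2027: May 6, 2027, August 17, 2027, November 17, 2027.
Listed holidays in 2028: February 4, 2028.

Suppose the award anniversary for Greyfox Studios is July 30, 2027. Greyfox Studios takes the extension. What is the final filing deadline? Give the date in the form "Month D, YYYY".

February 29, 2028

The sixth month after July 30, 2027 is January 2028, whose last day is January 31, 2028.
January 31, 2028 falls on a Monday, which is a business day, so no adjustment is needed.
Add 1 month to January 31, 2028: February 29, 2028 (day 31 does not exist in February, so the month's last day is used).
Since February 29, 2028 is a Tuesday and not a holiday, the date is unchanged.
The final due date is February 29, 2028.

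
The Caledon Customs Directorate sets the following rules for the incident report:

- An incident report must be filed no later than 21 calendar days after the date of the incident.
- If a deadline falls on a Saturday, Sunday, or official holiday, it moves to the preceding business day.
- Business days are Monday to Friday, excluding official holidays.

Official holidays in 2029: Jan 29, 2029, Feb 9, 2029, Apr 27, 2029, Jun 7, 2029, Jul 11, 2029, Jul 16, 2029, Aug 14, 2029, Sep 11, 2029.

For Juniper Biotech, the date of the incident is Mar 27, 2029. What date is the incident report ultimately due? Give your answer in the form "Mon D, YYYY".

From Mar 27, 2029, 21 calendar days later is Apr 17, 2029.
Apr 17, 2029 (Tuesday) is already a business day.
Deadline: Apr 17, 2029.

Apr 17, 2029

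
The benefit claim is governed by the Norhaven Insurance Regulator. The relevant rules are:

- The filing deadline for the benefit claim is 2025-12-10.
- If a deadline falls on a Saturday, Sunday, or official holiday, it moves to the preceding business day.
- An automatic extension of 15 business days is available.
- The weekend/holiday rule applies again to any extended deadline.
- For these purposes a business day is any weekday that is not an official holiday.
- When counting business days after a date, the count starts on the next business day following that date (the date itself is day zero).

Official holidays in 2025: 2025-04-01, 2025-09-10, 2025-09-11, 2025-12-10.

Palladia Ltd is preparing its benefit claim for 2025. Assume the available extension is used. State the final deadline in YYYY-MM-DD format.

The statutory due date is 2025-12-10.
2025-12-10 is a listed holiday; the preceding business day is 2025-12-09 (Tuesday).
Counting 15 further business days from 2025-12-09 reaches 2025-12-31.
2025-12-31 falls on a Wednesday, which is a business day, so no adjustment is needed.
So the filing is due 2025-12-31.

2025-12-31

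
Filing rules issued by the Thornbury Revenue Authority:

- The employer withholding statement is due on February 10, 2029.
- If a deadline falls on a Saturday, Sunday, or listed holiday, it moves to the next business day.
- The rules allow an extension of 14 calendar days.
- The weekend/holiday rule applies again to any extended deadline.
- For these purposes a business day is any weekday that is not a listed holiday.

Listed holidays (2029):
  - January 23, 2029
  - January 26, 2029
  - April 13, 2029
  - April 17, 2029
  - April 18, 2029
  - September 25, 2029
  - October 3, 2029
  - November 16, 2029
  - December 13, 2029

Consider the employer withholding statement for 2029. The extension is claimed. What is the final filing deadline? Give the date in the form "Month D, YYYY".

The statutory due date is February 10, 2029.
February 10, 2029 is a Saturday; the next business day is February 12, 2029 (Monday).
Applying the 14-calendar-day extension: February 12, 2029 + 14 days = February 26, 2029.
Since February 26, 2029 is a Monday and not a holiday, the date is unchanged.
The final due date is February 26, 2029.

February 26, 2029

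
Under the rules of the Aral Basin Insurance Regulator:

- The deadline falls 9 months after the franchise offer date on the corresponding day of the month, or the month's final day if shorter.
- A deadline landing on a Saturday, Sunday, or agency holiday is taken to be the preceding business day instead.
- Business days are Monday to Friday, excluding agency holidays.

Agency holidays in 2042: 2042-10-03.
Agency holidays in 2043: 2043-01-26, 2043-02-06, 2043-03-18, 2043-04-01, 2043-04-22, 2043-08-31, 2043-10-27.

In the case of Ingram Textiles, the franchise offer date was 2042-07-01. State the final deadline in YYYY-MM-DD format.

2043-03-31

Moving 9 months forward from 2042-07-01 on the corresponding day gives 2043-04-01.
Because 2043-04-01 is a listed holiday, the deadline becomes 2043-03-31 (Tuesday).
Deadline: 2043-03-31.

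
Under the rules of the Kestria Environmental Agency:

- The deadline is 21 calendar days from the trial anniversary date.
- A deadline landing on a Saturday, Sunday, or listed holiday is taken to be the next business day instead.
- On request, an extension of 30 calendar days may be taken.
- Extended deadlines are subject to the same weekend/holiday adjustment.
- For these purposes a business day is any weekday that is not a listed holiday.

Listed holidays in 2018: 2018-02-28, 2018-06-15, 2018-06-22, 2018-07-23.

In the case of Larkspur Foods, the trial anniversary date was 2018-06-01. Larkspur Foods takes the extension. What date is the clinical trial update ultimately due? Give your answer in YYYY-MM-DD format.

Trigger date 2018-06-01 + 21 calendar days = 2018-06-22.
2018-06-22 falls on a listed holiday. Rolling to the next business day gives 2018-06-25, a Monday.
The 30-calendar-day extension moves the deadline from 2018-06-25 to 2018-07-25.
2018-07-25 is a Wednesday and not a listed holiday, so it stands.
So the filing is due 2018-07-25.

2018-07-25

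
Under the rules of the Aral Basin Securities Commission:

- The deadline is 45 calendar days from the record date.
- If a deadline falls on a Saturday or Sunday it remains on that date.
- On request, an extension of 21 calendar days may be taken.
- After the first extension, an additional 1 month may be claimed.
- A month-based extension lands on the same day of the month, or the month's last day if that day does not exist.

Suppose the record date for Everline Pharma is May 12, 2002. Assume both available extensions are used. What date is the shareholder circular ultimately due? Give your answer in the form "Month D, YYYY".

August 17, 2002

From May 12, 2002, 45 calendar days later is June 26, 2002.
June 26, 2002 is a Wednesday; no weekend or holiday adjustment applies.
Applying the 21-calendar-day extension: June 26, 2002 + 21 days = July 17, 2002.
July 17, 2002 falls on a Wednesday. The rules make no weekend/holiday allowance, so it remains July 17, 2002.
The 1 month extension carries July 17, 2002 to August 17, 2002.
No adjustment is made for weekends or holidays, so August 17, 2002 stands.
So the filing is due August 17, 2002.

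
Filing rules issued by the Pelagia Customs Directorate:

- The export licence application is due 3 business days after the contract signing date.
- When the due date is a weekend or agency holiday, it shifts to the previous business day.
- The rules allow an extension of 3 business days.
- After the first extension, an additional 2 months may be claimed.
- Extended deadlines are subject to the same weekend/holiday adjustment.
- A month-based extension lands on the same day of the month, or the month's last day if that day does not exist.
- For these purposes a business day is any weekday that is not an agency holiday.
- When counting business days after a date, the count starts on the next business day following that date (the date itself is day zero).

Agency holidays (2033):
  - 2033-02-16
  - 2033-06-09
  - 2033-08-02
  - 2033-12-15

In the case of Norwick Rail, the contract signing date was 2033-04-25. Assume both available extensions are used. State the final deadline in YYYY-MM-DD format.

2033-07-01

3 business days after 2033-04-25, excluding weekends and holidays, is 2033-04-28.
2033-04-28 (Thursday) is already a business day.
Counting 3 further business days from 2033-04-28 reaches 2033-05-03.
2033-05-03 falls on a Tuesday, which is a business day, so no adjustment is needed.
Applying the 2 months extension: 2 months after 2033-05-03 is 2033-07-03.
Because 2033-07-03 is a Sunday, the deadline becomes 2033-07-01 (Friday).
Deadline: 2033-07-01.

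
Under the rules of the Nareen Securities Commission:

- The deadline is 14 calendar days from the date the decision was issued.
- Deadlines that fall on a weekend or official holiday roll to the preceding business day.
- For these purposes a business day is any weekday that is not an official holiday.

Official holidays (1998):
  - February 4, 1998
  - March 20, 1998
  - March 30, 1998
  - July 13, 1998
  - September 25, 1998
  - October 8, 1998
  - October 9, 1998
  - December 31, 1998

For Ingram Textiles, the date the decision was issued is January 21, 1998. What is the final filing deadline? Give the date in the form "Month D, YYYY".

14 calendar days after January 21, 1998 is February 4, 1998.
Because February 4, 1998 is a listed holiday, the deadline becomes February 3, 1998 (Tuesday).
So the filing is due February 3, 1998.

February 3, 1998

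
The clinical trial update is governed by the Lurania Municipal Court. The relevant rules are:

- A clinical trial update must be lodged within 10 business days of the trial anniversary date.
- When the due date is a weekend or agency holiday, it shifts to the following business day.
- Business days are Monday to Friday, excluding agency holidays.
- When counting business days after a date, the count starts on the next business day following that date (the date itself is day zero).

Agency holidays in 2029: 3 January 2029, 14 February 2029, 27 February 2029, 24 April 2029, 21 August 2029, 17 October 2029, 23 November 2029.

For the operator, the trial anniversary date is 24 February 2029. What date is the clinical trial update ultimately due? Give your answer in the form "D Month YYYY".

12 March 2029

Counting 10 business days after 24 February 2029 (skipping weekends and listed holidays) reaches 12 March 2029.
12 March 2029 is a Monday and not a listed holiday, so it stands.
The final due date is 12 March 2029.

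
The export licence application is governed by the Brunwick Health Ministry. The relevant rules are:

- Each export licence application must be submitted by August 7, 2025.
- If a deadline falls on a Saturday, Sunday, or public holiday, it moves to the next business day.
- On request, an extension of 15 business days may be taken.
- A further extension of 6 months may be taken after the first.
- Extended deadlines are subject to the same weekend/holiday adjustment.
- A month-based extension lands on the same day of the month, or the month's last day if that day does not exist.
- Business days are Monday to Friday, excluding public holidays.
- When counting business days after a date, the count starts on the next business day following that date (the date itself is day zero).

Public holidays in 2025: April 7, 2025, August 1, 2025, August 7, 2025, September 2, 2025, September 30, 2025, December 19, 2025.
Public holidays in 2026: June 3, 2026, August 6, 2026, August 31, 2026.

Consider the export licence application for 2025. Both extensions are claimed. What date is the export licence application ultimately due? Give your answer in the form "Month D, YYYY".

The statutory due date is August 7, 2025.
Because August 7, 2025 is a listed holiday, the deadline becomes August 8, 2025 (Friday).
Counting 15 further business days from August 8, 2025 reaches August 29, 2025.
August 29, 2025 is a Friday and not a listed holiday, so it stands.
Applying the 6 months extension: 6 months after August 29, 2025 is February 28, 2026 (day 29 does not exist in February, so the month's last day is used).
February 28, 2026 falls on a Saturday. Rolling to the next business day gives March 2, 2026, a Monday.
The final due date is March 2, 2026.

March 2, 2026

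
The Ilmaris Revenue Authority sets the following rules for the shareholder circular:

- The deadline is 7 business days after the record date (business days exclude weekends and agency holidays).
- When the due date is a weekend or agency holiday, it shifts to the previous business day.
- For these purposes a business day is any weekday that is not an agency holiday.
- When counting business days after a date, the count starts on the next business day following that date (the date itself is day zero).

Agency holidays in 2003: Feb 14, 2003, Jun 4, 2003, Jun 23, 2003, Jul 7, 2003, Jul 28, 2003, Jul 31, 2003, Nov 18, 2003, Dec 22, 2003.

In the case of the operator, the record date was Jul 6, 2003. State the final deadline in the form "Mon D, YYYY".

Starting the day after Jul 6, 2003 and counting 7 business days lands on Jul 16, 2003.
Jul 16, 2003 is a Wednesday and not a listed holiday, so it stands.
Deadline: Jul 16, 2003.

Jul 16, 2003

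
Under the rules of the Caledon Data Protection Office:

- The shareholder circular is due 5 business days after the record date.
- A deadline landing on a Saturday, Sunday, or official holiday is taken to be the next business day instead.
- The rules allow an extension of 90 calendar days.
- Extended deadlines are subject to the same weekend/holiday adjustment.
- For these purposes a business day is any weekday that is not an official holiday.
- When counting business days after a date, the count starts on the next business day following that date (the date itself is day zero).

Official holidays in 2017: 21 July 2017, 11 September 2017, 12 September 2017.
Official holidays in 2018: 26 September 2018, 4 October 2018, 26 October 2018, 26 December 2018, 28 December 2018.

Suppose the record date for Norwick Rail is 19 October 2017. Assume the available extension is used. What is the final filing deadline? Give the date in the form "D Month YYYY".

24 January 2018

Counting 5 business days after 19 October 2017 (skipping weekends and listed holidays) reaches 26 October 2017.
26 October 2017 is a Thursday and not a listed holiday, so it stands.
Add the 90 calendar-day extension to 26 October 2017: 24 January 2018.
24 January 2018 is a Wednesday and not a listed holiday, so it stands.
Final deadline: 24 January 2018.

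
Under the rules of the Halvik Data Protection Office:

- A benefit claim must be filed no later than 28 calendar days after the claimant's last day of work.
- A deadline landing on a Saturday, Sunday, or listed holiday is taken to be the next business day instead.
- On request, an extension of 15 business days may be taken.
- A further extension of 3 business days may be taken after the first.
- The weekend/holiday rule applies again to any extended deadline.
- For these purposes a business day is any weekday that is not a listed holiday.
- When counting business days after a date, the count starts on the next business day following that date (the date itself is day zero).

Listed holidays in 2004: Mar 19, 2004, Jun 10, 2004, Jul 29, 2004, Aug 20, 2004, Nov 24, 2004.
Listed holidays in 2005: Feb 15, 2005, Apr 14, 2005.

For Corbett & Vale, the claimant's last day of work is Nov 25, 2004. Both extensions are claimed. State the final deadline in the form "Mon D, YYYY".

Jan 18, 2005

28 calendar days after Nov 25, 2004 is Dec 23, 2004.
Dec 23, 2004 (Thursday) is already a business day.
Applying the 15-business-day extension: 15 business days after Dec 23, 2004 is Jan 13, 2005.
Jan 13, 2005 is a Thursday and not a listed holiday, so it stands.
Applying the 3-business-day extension: 3 business days after Jan 13, 2005 is Jan 18, 2005.
Jan 18, 2005 is a Tuesday and not a listed holiday, so it stands.
Deadline: Jan 18, 2005.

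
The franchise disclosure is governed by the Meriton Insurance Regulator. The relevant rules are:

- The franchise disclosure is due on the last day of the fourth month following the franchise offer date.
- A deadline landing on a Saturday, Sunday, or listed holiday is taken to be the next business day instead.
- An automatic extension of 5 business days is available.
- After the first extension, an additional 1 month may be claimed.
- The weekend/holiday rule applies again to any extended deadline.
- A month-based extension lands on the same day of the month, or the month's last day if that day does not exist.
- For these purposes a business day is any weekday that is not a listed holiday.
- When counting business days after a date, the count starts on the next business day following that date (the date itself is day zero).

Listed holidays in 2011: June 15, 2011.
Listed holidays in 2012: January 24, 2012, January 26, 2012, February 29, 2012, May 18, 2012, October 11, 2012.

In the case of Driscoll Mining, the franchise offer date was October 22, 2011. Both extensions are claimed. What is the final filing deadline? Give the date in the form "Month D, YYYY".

April 9, 2012

4 months after October 22, 2011 is February 2012; that month ends on February 29, 2012.
Because February 29, 2012 is a listed holiday, the deadline becomes March 1, 2012 (Thursday).
The 5-business-day extension runs from March 1, 2012 to March 8, 2012.
March 8, 2012 falls on a Thursday, which is a business day, so no adjustment is needed.
Applying the 1 month extension: 1 month after March 8, 2012 is April 8, 2012.
Because April 8, 2012 is a Sunday, the deadline becomes April 9, 2012 (Monday).
Deadline: April 9, 2012.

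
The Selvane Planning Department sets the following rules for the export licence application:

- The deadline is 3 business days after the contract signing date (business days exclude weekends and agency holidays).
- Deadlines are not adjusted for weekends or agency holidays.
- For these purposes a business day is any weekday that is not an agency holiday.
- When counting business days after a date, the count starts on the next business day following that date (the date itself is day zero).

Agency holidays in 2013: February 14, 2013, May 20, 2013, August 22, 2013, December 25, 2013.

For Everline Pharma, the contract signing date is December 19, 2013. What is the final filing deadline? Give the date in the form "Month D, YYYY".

December 24, 2013

Counting 3 business days after December 19, 2013 (skipping weekends and listed holidays) reaches December 24, 2013.
No adjustment is made for weekends or holidays, so December 24, 2013 stands.
Deadline: December 24, 2013.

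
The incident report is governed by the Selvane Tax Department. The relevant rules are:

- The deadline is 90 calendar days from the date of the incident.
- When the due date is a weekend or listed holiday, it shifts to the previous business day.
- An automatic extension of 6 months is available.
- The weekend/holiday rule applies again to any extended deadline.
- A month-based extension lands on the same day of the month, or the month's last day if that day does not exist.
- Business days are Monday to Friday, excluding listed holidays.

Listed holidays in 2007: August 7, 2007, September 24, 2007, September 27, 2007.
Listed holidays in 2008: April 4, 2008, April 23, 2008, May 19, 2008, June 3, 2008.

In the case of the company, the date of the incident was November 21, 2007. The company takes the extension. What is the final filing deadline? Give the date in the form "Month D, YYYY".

90 calendar days after November 21, 2007 is February 19, 2008.
Since February 19, 2008 is a Tuesday and not a holiday, the date is unchanged.
Applying the 6 months extension: 6 months after February 19, 2008 is August 19, 2008.
Since August 19, 2008 is a Tuesday and not a holiday, the date is unchanged.
The final due date is August 19, 2008.

August 19, 2008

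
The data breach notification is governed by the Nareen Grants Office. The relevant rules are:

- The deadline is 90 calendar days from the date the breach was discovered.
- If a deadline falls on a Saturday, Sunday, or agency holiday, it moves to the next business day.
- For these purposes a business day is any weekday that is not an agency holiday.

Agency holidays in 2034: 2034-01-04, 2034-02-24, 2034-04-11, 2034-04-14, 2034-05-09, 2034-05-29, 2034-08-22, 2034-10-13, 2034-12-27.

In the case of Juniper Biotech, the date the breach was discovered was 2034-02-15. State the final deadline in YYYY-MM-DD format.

90 calendar days after 2034-02-15 is 2034-05-16.
2034-05-16 falls on a Tuesday, which is a business day, so no adjustment is needed.
So the filing is due 2034-05-16.

2034-05-16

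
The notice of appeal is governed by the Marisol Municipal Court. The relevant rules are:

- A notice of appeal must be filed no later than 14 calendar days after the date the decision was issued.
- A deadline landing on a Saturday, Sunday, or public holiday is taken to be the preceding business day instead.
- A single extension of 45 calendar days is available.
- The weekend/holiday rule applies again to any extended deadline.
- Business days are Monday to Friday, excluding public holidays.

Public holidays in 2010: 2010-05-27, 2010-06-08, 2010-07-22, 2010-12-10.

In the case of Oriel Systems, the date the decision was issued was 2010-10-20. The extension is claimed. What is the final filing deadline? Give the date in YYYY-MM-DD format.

Adding 14 calendar days to 2010-10-20 gives 2010-11-03.
Since 2010-11-03 is a Wednesday and not a holiday, the date is unchanged.
With the 45-day extension, 2010-11-03 becomes 2010-12-18.
Because 2010-12-18 is a Saturday, the deadline becomes 2010-12-17 (Friday).
So the filing is due 2010-12-17.

2010-12-17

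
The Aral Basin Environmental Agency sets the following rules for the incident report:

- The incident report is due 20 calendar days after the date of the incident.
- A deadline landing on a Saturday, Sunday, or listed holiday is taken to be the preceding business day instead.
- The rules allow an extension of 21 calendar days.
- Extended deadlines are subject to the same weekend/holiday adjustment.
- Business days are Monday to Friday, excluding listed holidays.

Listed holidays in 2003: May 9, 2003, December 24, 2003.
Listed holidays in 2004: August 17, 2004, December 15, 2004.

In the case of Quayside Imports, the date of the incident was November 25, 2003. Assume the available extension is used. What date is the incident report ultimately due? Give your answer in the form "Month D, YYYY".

January 5, 2004

20 calendar days after November 25, 2003 is December 15, 2003.
December 15, 2003 is a Monday and not a listed holiday, so it stands.
Add the 21 calendar-day extension to December 15, 2003: January 5, 2004.
January 5, 2004 falls on a Monday, which is a business day, so no adjustment is needed.
So the filing is due January 5, 2004.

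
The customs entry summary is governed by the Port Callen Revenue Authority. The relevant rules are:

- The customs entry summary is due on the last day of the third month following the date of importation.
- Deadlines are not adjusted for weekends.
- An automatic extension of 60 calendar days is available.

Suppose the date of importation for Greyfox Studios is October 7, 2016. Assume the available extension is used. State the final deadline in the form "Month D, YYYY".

3 months after October 7, 2016 is January 2017; that month ends on January 31, 2017.
January 31, 2017 is a Tuesday; no weekend or holiday adjustment applies.
The 60-calendar-day extension moves the deadline from January 31, 2017 to April 1, 2017.
April 1, 2017 falls on a Saturday. The rules make no weekend/holiday allowance, so it remains April 1, 2017.
Deadline: April 1, 2017.

April 1, 2017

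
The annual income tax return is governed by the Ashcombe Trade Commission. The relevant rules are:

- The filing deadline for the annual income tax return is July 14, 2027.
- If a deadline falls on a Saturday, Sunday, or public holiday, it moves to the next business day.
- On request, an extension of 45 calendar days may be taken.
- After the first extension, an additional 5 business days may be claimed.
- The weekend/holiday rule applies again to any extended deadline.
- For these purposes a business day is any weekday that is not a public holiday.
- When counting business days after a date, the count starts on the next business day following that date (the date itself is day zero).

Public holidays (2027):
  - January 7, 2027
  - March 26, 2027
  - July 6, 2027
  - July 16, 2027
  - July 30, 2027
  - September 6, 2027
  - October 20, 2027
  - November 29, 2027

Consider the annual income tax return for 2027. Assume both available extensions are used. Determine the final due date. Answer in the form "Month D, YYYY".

September 7, 2027

Start from the fixed due date, July 14, 2027.
July 14, 2027 falls on a Wednesday, which is a business day, so no adjustment is needed.
With the 45-day extension, July 14, 2027 becomes August 28, 2027.
Because August 28, 2027 is a Saturday, the deadline becomes August 30, 2027 (Monday).
Applying the 5-business-day extension: 5 business days after August 30, 2027 is September 7, 2027.
Since September 7, 2027 is a Tuesday and not a holiday, the date is unchanged.
So the filing is due September 7, 2027.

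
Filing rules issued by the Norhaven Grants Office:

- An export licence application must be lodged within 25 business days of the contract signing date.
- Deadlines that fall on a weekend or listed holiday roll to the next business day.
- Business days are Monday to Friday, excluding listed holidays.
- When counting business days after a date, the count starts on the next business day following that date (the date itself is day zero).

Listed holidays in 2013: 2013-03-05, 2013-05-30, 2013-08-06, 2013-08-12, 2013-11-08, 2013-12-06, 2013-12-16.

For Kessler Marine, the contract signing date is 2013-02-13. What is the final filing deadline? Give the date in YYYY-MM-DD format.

Starting the day after 2013-02-13 and counting 25 business days lands on 2013-03-21.
Since 2013-03-21 is a Thursday and not a holiday, the date is unchanged.
Final deadline: 2013-03-21.

2013-03-21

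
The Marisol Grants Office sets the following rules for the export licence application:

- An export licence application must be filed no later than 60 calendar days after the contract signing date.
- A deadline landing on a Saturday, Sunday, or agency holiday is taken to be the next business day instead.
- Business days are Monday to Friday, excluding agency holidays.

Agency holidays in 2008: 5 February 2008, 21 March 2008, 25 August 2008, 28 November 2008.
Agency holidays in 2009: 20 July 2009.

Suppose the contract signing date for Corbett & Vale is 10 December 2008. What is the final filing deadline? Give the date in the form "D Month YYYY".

Adding 60 calendar days to 10 December 2008 gives 8 February 2009.
8 February 2009 is a Sunday; the next business day is 9 February 2009 (Monday).
The final due date is 9 February 2009.

9 February 2009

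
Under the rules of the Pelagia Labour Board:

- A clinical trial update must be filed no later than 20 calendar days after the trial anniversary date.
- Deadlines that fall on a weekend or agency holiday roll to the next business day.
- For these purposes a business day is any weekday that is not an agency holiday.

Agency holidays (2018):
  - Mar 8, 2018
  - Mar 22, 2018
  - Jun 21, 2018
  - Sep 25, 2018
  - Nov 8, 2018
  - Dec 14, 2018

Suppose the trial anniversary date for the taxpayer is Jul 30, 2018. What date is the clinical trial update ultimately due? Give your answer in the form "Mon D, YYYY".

Adding 20 calendar days to Jul 30, 2018 gives Aug 19, 2018.
Because Aug 19, 2018 is a Sunday, the deadline becomes Aug 20, 2018 (Monday).
Final deadline: Aug 20, 2018.

Aug 20, 2018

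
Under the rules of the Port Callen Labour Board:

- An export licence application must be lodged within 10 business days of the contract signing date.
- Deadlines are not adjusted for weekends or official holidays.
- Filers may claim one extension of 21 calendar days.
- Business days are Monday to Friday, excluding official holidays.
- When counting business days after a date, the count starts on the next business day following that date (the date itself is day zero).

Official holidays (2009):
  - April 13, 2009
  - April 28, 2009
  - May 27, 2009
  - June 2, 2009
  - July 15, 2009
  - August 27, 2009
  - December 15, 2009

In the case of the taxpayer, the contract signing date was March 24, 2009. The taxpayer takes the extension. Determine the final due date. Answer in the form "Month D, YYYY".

April 28, 2009

10 business days after March 24, 2009, excluding weekends and holidays, is April 7, 2009.
No adjustment is made for weekends or holidays, so April 7, 2009 stands.
Applying the 21-calendar-day extension: April 7, 2009 + 21 days = April 28, 2009.
April 28, 2009 falls on a Tuesday. The rules make no weekend/holiday allowance, so it remains April 28, 2009.
The final due date is April 28, 2009.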